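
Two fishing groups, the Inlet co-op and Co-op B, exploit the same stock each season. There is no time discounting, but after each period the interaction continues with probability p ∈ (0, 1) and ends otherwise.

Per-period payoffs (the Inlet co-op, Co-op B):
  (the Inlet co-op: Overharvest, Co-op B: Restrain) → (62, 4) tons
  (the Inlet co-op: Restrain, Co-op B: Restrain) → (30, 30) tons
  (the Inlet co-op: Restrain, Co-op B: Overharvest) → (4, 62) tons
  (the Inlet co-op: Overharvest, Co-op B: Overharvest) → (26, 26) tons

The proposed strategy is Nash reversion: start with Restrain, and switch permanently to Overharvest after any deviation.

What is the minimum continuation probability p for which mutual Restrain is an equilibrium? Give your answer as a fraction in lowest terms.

Expected cooperation value is 30 + p·30 + p²·30 + … = 30/(1−p); deviation gives 62 + p·26/(1−p).
30 ≥ 62(1−p) + 26p ⇒ 36p ≥ 32 ⇒ p ≥ 32/36 = 8/9.

8/9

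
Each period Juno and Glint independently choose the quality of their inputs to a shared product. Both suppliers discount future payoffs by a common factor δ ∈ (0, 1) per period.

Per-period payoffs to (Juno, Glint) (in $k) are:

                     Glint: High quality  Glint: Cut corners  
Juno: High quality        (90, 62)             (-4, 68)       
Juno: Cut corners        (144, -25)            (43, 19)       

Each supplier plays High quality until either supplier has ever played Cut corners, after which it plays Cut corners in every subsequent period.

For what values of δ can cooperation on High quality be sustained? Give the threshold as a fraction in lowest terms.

Juno: cooperation gives 90 each period; deviation gives 144 once then 43 forever.
  90/(1−δ) ≥ 144 + 43δ/(1−δ) ⇒ δ ≥ 54/101.
Glint: cooperation gives 62 each period; deviation gives 68 once then 19 forever.
  δ ≥ 6/49.
Both must hold, so the binding constraint is Juno's: δ ≥ 54/101.

54/101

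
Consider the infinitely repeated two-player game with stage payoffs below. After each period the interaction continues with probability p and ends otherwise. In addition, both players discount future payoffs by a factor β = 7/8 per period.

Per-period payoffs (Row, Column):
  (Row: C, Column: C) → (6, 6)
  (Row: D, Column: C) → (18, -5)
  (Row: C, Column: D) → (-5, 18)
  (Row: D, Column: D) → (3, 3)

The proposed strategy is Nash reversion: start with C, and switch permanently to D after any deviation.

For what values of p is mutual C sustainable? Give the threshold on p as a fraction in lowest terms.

With continuation probability p and discount β, the effective per-period discount factor is βp.
Grim-trigger IC: βp ≥ (18−6)/(18−3) = 4/5.
So p ≥ (4/5)/(7/8) = 32/35.

32/35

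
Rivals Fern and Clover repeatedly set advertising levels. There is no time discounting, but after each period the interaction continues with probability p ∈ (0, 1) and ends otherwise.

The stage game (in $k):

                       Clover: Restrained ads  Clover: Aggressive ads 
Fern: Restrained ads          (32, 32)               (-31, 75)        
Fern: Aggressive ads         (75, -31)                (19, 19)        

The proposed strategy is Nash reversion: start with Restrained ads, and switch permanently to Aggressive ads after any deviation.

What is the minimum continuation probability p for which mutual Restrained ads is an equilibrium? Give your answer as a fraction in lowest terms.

With no time discounting, the continuation probability p plays the role of the discount factor.
Grim-trigger IC: 32/(1−p) ≥ 75 + 19p/(1−p) ⇒ p ≥ (75−32)/(75−19) = 43/56.

43/56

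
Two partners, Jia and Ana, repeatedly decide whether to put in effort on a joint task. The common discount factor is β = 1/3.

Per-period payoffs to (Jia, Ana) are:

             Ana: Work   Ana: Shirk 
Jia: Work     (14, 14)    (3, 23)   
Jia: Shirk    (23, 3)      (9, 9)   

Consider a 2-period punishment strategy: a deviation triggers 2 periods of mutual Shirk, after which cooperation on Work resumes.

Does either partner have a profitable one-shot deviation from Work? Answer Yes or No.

Yes

IC: β+…+β^2 ≥ (23−14)/(14−9) = 9/5.
At β = 1/3: partial sum = 0.4444 < 1.8000. Cooperation not sustainable.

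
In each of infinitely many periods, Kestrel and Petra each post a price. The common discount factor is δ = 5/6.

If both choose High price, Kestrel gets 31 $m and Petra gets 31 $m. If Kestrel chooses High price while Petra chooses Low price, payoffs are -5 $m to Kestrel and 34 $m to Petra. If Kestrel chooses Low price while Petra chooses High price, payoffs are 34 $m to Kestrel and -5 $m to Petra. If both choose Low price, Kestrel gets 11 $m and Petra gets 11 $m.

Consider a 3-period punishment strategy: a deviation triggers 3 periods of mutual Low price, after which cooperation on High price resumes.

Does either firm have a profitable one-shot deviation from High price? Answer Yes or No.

IC: δ+…+δ^3 ≥ (34−31)/(31−11) = 3/20.
At δ = 5/6: partial sum = 2.1065 ≥ 0.1500. Cooperation sustainable.

No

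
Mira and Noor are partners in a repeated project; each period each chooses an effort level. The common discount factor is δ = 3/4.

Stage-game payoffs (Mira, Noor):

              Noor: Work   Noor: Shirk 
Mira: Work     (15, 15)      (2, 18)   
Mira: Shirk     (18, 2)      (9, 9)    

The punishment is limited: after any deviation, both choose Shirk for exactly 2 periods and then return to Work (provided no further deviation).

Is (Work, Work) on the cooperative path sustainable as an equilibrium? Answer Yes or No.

IC: δ+…+δ^2 ≥ (18−15)/(15−9) = 1/2.
At δ = 3/4: partial sum = 1.3125 ≥ 0.5000. Cooperation sustainable.

Yes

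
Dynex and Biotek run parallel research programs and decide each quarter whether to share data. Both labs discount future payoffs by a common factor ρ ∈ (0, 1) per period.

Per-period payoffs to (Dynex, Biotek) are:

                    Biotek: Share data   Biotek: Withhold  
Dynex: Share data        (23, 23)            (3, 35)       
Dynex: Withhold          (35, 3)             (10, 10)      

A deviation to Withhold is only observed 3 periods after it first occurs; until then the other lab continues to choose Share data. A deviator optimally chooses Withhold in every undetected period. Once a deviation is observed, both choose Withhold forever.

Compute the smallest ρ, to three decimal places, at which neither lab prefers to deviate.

0.783

A deviator earns 35 for 3 periods, then 10 forever; cooperating earns 23 forever. Multiplying the IC by (1−ρ):
23 ≥ 35(1−ρ^3) + 10ρ^3, so 25·ρ^3 ≥ 12 and ρ^3 ≥ 12/25.
ρ ≥ (12/25)^(1/3) ≈ 0.783.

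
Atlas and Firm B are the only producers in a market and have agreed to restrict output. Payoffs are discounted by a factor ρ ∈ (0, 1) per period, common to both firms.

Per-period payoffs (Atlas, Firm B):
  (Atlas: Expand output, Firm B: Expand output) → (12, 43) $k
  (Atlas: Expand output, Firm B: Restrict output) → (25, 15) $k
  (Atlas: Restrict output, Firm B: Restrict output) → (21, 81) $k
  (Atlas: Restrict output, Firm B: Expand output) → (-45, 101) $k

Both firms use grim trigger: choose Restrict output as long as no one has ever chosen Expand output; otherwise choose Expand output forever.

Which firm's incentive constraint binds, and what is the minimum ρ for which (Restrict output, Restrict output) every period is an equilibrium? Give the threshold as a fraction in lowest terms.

Firm B; ρ ≥ 10/29

Atlas's threshold: (25−21)/(25−12) = 4/13.
Firm B's threshold: (101−81)/(101−43) = 10/29.
4/13 < 10/29, so Firm B binds and ρ* = 10/29.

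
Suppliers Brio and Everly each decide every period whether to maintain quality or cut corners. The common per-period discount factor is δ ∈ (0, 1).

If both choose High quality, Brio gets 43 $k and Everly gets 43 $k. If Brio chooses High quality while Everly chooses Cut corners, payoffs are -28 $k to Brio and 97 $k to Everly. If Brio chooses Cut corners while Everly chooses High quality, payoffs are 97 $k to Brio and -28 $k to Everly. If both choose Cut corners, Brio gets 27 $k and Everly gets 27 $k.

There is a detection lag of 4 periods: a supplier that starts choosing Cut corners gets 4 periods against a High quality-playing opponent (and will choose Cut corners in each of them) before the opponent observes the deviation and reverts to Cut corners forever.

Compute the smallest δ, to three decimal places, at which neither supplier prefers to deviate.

0.937

The best deviation is to choose Cut corners for all 4 undetected periods, earning 97 each, then 27 forever once detected.
Deviation value: 97(1−δ^4)/(1−δ) + 27δ^4/(1−δ); cooperation value: 43/(1−δ).
IC: 43 ≥ 97(1−δ^4) + 27δ^4 = 97 − 70δ^4.
So δ^4 ≥ 54/70 = 27/35, giving δ ≥ (27/35)^(1/4) ≈ 0.937.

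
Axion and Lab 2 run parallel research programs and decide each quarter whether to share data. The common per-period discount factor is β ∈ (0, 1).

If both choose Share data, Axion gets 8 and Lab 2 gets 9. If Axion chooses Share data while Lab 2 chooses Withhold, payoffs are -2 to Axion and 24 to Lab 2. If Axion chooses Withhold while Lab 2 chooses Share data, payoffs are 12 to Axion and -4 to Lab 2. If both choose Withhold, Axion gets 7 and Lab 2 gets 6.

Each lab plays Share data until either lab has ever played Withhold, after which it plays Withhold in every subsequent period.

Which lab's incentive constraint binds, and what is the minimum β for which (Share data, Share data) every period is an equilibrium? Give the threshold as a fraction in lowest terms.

Axion: cooperation gives 8 each period; deviation gives 12 once then 7 forever.
  8/(1−β) ≥ 12 + 7β/(1−β) ⇒ β ≥ 4/5.
Lab 2: cooperation gives 9 each period; deviation gives 24 once then 6 forever.
  β ≥ 15/18 = 5/6.
Both must hold, so the binding constraint is Lab 2's: β ≥ 5/6.

Lab 2; β ≥ 5/6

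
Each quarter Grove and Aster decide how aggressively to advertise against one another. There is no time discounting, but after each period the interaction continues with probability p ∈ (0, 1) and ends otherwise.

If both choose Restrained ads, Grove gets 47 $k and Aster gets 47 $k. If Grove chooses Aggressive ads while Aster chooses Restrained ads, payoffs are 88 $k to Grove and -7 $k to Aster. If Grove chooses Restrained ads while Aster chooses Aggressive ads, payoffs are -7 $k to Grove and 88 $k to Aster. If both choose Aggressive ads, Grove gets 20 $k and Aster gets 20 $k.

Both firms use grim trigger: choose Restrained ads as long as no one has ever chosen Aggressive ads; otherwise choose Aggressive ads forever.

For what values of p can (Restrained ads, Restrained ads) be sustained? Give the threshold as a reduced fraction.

Expected cooperation value is 47 + p·47 + p²·47 + … = 47/(1−p); deviation gives 88 + p·20/(1−p).
47 ≥ 88(1−p) + 20p ⇒ 68p ≥ 41 ⇒ p ≥ 41/68.

41/68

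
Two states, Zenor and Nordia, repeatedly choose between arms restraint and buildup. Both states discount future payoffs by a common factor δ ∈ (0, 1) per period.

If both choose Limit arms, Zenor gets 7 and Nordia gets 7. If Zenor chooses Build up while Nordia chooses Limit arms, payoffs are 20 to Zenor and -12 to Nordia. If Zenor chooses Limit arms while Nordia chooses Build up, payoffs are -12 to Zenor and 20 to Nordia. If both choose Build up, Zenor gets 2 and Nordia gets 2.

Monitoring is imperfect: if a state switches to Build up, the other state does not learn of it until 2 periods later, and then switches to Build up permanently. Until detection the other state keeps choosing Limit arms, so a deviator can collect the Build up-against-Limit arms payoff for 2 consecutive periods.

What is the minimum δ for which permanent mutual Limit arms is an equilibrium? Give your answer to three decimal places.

A deviator earns 20 for 2 periods, then 2 forever; cooperating earns 7 forever. Multiplying the IC by (1−δ):
7 ≥ 20(1−δ^2) + 2δ^2, so 18·δ^2 ≥ 13 and δ^2 ≥ 13/18.
δ ≥ (13/18)^(1/2) ≈ 0.850.

0.850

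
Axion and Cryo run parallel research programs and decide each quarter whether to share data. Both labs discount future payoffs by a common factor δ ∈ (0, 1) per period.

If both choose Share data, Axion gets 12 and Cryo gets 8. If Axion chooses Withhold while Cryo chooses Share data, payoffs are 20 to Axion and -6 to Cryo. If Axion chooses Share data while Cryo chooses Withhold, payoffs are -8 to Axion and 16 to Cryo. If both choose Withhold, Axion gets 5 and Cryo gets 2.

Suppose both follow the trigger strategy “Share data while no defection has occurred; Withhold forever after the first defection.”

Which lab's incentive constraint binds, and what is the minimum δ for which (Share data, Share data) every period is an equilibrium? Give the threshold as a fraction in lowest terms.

Cryo; δ ≥ 4/7

Axion: cooperation gives 12 each period; deviation gives 20 once then 5 forever.
  12/(1−δ) ≥ 20 + 5δ/(1−δ) ⇒ δ ≥ 8/15.
Cryo: cooperation gives 8 each period; deviation gives 16 once then 2 forever.
  δ ≥ 8/14 = 4/7.
Both must hold, so the binding constraint is Cryo's: δ ≥ 4/7.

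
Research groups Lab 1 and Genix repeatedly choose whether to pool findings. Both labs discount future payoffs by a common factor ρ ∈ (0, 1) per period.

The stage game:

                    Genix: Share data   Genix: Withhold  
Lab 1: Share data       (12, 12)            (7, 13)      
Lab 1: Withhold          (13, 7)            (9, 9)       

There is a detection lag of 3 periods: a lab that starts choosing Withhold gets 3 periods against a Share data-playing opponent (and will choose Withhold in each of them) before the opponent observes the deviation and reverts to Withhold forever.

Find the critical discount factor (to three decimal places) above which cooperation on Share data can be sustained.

A deviator earns 13 for 3 periods, then 9 forever; cooperating earns 12 forever. Multiplying the IC by (1−ρ):
12 ≥ 13(1−ρ^3) + 9ρ^3, so 4·ρ^3 ≥ 1 and ρ^3 ≥ 1/4.
ρ ≥ (1/4)^(1/3) ≈ 0.630.

0.630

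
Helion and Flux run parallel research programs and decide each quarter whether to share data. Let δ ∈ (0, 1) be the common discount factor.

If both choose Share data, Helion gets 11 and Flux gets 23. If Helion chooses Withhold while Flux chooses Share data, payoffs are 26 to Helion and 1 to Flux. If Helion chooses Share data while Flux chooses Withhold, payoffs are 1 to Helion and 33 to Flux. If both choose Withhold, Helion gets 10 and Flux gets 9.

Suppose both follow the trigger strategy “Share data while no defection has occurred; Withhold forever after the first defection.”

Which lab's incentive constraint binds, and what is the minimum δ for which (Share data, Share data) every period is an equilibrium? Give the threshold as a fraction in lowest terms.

Helion; δ ≥ 15/16

For Helion: deviation gain 26−11 = 15, per-period punishment loss 11−10 = 1. IC gives δ ≥ 15/16.
For Flux: gain 10, loss 14 per period, so δ ≥ 10/24 = 5/12.
The tighter constraint is Helion's, so cooperation needs δ ≥ 15/16.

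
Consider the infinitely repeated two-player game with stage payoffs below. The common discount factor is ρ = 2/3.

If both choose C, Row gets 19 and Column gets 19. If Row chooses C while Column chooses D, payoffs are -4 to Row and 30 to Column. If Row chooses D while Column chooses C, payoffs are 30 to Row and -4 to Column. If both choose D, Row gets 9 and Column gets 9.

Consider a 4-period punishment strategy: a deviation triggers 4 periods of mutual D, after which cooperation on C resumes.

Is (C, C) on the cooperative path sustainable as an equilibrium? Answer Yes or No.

Comparing payoff streams over the 5 periods until play realigns: cooperate → 19(1+ρ+…+ρ^4); deviate → 30 + 9(ρ+…+ρ^4).
Cooperation is sustained iff (19−9)(ρ+…+ρ^4) ≥ 30−19.
ρ+…+ρ^4 = 2/3·(1−(2/3)^4)/(1−2/3) = 1.6049, and (30−19)/(19−9) = 1.1000.
1.6049 ≥ 1.1000, so cooperation is sustainable.

Yes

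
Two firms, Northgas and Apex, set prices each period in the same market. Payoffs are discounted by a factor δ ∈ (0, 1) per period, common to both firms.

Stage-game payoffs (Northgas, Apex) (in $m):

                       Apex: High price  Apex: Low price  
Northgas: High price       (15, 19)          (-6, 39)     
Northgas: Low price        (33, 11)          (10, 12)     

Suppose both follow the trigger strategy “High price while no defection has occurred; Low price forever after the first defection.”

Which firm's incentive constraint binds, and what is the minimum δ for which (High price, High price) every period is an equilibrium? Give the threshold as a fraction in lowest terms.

Northgas; δ ≥ 18/23

Northgas's threshold: (33−15)/(33−10) = 18/23.
Apex's threshold: (39−19)/(39−12) = 20/27.
18/23 > 20/27, so Northgas binds and δ* = 18/23.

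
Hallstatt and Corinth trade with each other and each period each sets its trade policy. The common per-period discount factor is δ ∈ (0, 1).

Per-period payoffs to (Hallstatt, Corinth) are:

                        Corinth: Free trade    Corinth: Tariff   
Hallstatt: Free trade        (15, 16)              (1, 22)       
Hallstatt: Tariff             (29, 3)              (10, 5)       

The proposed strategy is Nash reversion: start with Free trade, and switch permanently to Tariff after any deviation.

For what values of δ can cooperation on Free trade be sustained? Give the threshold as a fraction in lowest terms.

For Hallstatt: deviation gain 29−15 = 14, per-period punishment loss 15−10 = 5. IC gives δ ≥ 14/19.
For Corinth: gain 6, loss 11 per period, so δ ≥ 6/17.
The tighter constraint is Hallstatt's, so cooperation needs δ ≥ 14/19.

14/19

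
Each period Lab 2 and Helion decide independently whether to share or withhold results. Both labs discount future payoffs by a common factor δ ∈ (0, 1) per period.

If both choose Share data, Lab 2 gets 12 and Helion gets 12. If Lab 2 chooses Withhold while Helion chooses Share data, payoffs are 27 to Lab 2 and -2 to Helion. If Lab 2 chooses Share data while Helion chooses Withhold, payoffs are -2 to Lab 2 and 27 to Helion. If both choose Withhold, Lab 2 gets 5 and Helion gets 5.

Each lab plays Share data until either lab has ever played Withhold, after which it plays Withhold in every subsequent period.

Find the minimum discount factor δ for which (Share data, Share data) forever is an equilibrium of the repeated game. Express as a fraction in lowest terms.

15/22

Under grim trigger the critical discount factor is (T−C)/(T−P) with T = 27, C = 12, P = 5.
δ* = (27−12)/(27−5) = 15/22.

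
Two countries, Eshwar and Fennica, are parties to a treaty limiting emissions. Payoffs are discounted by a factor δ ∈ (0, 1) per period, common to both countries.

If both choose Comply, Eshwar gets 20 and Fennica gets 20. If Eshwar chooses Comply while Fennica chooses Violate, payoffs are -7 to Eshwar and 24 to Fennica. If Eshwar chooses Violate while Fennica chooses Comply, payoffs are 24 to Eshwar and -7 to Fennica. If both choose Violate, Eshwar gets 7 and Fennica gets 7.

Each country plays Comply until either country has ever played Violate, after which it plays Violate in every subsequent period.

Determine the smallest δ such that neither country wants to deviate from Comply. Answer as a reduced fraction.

4/17

Cooperation forever yields 20 each period: 20/(1−δ).
Deviating yields 24 once, then 7 forever: 24 + 7δ/(1−δ).
No profitable deviation requires 20/(1−δ) ≥ 24 + 7δ/(1−δ).
Multiplying by (1−δ): 20 ≥ 24(1−δ) + 7δ = 24 − 17δ.
So 17δ ≥ 4, i.e. δ ≥ 4/17.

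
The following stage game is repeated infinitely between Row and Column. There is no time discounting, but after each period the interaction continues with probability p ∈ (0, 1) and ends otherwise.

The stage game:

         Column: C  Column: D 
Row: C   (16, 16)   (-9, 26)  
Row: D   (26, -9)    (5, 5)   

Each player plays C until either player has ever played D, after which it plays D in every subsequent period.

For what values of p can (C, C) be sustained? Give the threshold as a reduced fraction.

Expected cooperation value is 16 + p·16 + p²·16 + … = 16/(1−p); deviation gives 26 + p·5/(1−p).
16 ≥ 26(1−p) + 5p ⇒ 21p ≥ 10 ⇒ p ≥ 10/21.

10/21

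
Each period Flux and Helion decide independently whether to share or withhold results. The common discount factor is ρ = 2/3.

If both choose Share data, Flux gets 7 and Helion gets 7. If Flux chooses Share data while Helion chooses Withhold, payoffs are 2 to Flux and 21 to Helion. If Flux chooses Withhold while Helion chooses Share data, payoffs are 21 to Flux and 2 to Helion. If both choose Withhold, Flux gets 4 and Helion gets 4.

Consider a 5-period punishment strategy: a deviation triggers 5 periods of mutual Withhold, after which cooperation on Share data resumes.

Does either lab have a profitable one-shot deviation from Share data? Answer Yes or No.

IC: ρ+…+ρ^5 ≥ (21−7)/(7−4) = 14/3.
At ρ = 2/3: partial sum = 1.7366 < 4.6667. Cooperation not sustainable.

Yes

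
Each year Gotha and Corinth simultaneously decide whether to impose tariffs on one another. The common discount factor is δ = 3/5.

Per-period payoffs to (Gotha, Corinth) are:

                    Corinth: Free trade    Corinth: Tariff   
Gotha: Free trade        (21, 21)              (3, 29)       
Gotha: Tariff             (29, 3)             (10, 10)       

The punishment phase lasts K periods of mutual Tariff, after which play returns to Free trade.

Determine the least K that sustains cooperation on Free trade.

2

No profitable deviation requires (21−10)(δ+…+δ^K) ≥ 29−21, i.e. δ+…+δ^K ≥ 8/11 ≈ 0.7273.
With δ = 3/5, the partial sums are K=1: 0.6000, K=2: 0.9600.
K = 2 is the first length at which the sum reaches 0.7273.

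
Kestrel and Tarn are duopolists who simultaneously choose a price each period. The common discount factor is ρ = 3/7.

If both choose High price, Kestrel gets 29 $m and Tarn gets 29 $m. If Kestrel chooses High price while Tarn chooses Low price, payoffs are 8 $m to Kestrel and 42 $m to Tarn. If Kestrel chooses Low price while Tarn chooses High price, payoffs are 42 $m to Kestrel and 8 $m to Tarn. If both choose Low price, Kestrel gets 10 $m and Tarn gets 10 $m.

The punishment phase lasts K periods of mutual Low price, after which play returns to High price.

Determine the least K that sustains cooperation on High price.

Need Σ_{k=1}^{K} ρ^k ≥ (42−29)/(29−10) = 0.6842 at ρ = 3/7.
At K = 2 the sum is 0.6122 < 0.6842; at K = 3 it is 0.6910 ≥ 0.6842.
So the minimum punishment length is K = 3.

3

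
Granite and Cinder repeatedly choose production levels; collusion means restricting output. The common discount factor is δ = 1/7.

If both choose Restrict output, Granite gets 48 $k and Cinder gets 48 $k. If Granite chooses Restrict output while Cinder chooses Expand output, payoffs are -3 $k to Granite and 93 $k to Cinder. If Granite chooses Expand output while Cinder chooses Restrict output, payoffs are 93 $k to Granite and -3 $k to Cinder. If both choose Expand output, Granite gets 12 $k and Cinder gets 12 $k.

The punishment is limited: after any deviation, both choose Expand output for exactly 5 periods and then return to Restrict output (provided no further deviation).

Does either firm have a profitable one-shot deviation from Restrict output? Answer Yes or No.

Yes

Comparing payoff streams over the 6 periods until play realigns: cooperate → 48(1+δ+…+δ^5); deviate → 93 + 12(δ+…+δ^5).
Cooperation is sustained iff (48−12)(δ+…+δ^5) ≥ 93−48.
δ+…+δ^5 = 1/7·(1−(1/7)^5)/(1−1/7) = 0.1667, and (93−48)/(48−12) = 1.2500.
0.1667 < 1.2500, so cooperation is not sustainable.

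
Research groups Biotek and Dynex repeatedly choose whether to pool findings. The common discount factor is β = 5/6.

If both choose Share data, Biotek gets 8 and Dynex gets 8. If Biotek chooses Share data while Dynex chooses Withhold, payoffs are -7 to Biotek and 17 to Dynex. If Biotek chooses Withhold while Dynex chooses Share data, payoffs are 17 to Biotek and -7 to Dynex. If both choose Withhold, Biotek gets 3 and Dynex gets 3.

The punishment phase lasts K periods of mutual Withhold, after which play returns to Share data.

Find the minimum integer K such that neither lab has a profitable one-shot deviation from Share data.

3

Need Σ_{k=1}^{K} β^k ≥ (17−8)/(8−3) = 1.8000 at β = 5/6.
At K = 2 the sum is 1.5278 < 1.8000; at K = 3 it is 2.1065 ≥ 1.8000.
So the minimum punishment length is K = 3.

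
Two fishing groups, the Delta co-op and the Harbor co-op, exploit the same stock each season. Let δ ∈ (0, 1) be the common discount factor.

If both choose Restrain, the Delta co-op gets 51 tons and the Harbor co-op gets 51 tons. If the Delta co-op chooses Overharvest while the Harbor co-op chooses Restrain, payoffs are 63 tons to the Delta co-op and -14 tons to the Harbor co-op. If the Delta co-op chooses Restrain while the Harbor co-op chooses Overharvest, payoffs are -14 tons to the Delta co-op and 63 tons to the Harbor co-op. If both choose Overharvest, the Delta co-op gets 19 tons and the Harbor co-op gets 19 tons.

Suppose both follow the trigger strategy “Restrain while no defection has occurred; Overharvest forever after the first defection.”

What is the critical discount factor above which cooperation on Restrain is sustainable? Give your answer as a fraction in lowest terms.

3/11

Cooperation forever yields 51 each period: 51/(1−δ).
Deviating yields 63 once, then 19 forever: 63 + 19δ/(1−δ).
No profitable deviation requires 51/(1−δ) ≥ 63 + 19δ/(1−δ).
Multiplying by (1−δ): 51 ≥ 63(1−δ) + 19δ = 63 − 44δ.
So 44δ ≥ 12, i.e. δ ≥ 12/44 = 3/11.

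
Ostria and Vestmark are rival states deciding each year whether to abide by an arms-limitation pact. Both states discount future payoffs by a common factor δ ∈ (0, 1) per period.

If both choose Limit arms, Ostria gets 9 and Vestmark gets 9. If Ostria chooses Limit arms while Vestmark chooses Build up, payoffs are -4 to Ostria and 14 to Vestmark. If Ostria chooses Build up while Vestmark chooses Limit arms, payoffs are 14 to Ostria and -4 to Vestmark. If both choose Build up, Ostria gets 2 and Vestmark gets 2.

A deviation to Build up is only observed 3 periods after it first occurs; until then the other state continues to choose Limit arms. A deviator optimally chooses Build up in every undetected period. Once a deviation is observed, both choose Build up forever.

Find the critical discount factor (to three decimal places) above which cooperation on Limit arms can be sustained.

0.747

Deviating for the 3 undetected periods gains 14−9 = 5 per period over cooperation, then loses 9−2 = 7 per period forever once punishment starts.
Gain: 5(1 + δ + … + δ^2); loss: 7·δ^3/(1−δ).
No profitable deviation ⇔ 5(1−δ^3) ≤ 7·δ^3, i.e. δ^3 ≥ 5/(5+7) = 5/12.
Hence δ ≥ (5/12)^(1/3) ≈ 0.747.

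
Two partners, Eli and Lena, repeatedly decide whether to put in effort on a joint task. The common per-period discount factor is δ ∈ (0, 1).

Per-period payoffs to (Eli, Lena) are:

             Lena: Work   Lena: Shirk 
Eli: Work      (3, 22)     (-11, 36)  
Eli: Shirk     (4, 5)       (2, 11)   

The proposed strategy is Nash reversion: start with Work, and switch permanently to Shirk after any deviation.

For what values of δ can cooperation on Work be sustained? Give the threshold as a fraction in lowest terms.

For Eli: deviation gain 4−3 = 1, per-period punishment loss 3−2 = 1. IC gives δ ≥ 1/2.
For Lena: gain 14, loss 11 per period, so δ ≥ 14/25.
The tighter constraint is Lena's, so cooperation needs δ ≥ 14/25.

14/25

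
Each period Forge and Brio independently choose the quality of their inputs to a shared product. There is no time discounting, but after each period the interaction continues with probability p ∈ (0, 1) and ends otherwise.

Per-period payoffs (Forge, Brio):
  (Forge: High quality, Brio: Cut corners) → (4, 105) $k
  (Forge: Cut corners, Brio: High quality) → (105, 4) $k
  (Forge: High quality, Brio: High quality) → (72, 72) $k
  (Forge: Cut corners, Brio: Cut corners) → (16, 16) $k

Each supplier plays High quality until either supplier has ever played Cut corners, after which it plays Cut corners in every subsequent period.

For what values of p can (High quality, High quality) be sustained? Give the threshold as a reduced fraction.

Expected cooperation value is 72 + p·72 + p²·72 + … = 72/(1−p); deviation gives 105 + p·16/(1−p).
72 ≥ 105(1−p) + 16p ⇒ 89p ≥ 33 ⇒ p ≥ 33/89.

33/89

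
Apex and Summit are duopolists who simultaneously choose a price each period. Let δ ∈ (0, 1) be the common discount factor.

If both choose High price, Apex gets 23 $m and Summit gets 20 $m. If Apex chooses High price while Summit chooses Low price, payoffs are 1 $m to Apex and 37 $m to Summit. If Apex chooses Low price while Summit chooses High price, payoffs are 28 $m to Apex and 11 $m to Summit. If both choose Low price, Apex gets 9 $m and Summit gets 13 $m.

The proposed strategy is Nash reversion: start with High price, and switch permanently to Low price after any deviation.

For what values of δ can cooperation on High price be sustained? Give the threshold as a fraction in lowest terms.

Apex's threshold: (28−23)/(28−9) = 5/19.
Summit's threshold: (37−20)/(37−13) = 17/24.
5/19 < 17/24, so Summit binds and δ* = 17/24.

17/24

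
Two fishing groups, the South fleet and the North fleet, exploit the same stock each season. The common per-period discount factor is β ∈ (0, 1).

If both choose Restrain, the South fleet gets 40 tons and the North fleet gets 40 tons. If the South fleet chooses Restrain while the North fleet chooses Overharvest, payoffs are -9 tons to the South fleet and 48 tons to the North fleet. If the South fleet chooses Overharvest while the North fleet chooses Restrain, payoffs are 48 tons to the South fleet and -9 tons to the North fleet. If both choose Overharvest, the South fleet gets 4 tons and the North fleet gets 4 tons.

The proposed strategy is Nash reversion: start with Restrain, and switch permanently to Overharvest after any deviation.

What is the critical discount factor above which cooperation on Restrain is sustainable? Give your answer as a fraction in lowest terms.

2/11

40/(1−β) ≥ 48 + 4β/(1−β)
40 ≥ 48 − 44β
β ≥ 8/44 = 2/11.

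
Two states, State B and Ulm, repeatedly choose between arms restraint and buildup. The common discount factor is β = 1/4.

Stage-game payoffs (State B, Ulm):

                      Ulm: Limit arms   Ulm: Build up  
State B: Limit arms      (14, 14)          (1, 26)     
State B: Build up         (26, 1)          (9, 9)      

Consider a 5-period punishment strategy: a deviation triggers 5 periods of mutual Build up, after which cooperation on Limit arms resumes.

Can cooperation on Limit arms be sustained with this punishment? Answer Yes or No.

A one-shot deviation gives 26 now, then 9 for 5 periods, then back to 14.
Gain from deviating: (26−14) today; loss: (14−9) in each of the next 5 periods.
No-deviation condition: (14−9)(β+…+β^5) ≥ 26−14, i.e. β+…+β^5 ≥ 12/5.
At β = 1/4: β+…+β^5 = 0.3330 < 2.4000.
So cooperation is not sustainable.

No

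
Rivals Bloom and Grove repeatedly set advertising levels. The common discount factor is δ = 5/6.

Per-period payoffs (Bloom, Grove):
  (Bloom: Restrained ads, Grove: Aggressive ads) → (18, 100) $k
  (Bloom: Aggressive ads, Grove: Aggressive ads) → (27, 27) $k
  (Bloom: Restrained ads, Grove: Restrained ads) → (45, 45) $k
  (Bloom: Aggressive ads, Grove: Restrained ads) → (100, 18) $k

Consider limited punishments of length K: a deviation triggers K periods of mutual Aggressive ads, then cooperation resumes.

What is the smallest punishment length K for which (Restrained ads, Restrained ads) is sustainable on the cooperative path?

6

No profitable deviation requires (45−27)(δ+…+δ^K) ≥ 100−45, i.e. δ+…+δ^K ≥ 55/18 ≈ 3.0556.
With δ = 5/6, the partial sums are K=1: 0.8333, K=2: 1.5278, K=3: 2.1065, K=4: 2.5887, K=5: 2.9906, K=6: 3.3255.
K = 6 is the first length at which the sum reaches 3.0556.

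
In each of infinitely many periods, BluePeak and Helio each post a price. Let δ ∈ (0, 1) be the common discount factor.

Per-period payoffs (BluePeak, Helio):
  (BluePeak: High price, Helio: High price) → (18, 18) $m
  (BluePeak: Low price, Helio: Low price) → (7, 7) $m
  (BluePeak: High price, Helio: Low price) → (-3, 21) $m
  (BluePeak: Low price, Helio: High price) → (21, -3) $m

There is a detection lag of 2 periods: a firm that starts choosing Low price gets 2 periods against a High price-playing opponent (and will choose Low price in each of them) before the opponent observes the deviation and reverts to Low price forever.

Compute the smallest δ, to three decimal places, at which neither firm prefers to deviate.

The best deviation is to choose Low price for all 2 undetected periods, earning 21 each, then 7 forever once detected.
Deviation value: 21(1−δ^2)/(1−δ) + 7δ^2/(1−δ); cooperation value: 18/(1−δ).
IC: 18 ≥ 21(1−δ^2) + 7δ^2 = 21 − 14δ^2.
So δ^2 ≥ 3/14, giving δ ≥ (3/14)^(1/2) ≈ 0.463.

0.463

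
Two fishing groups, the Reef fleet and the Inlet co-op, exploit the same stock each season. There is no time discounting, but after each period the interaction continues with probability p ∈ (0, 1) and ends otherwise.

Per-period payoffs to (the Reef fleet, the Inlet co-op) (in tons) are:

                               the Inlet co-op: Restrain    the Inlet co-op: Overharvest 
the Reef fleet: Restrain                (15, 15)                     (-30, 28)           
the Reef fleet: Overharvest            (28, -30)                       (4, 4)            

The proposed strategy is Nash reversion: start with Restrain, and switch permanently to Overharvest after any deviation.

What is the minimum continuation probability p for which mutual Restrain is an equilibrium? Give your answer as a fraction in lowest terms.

Expected cooperation value is 15 + p·15 + p²·15 + … = 15/(1−p); deviation gives 28 + p·4/(1−p).
15 ≥ 28(1−p) + 4p ⇒ 24p ≥ 13 ⇒ p ≥ 13/24.

13/24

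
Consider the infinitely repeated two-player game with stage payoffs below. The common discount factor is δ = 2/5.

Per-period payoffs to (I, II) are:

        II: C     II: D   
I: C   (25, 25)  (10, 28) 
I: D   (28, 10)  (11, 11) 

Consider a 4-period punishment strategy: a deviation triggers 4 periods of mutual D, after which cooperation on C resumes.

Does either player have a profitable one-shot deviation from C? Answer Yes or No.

No

A one-shot deviation gives 28 now, then 11 for 4 periods, then back to 25.
Gain from deviating: (28−25) today; loss: (25−11) in each of the next 4 periods.
No-deviation condition: (25−11)(δ+…+δ^4) ≥ 28−25, i.e. δ+…+δ^4 ≥ 3/14.
At δ = 2/5: δ+…+δ^4 = 0.6496 ≥ 0.2143.
So cooperation is sustainable.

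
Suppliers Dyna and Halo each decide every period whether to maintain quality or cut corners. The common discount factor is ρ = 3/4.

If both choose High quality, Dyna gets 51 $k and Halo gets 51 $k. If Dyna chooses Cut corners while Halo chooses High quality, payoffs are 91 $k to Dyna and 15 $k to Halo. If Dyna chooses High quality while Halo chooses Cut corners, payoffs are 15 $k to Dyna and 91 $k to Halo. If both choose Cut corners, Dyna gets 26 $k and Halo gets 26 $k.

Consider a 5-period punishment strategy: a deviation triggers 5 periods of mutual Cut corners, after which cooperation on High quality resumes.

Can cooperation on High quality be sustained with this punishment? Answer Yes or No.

A one-shot deviation gives 91 now, then 26 for 5 periods, then back to 51.
Gain from deviating: (91−51) today; loss: (51−26) in each of the next 5 periods.
No-deviation condition: (51−26)(ρ+…+ρ^5) ≥ 91−51, i.e. ρ+…+ρ^5 ≥ 8/5.
At ρ = 3/4: ρ+…+ρ^5 = 2.2881 ≥ 1.6000.
So cooperation is sustainable.

Yes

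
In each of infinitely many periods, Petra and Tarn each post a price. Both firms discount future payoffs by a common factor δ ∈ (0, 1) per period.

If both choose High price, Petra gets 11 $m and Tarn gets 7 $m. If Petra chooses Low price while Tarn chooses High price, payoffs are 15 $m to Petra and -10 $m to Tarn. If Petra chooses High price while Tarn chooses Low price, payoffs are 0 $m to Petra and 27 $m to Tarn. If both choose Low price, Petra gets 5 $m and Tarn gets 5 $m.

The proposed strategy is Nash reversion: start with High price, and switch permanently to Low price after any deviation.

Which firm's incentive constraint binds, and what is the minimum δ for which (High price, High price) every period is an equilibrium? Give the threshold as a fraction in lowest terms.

Tarn; δ ≥ 10/11

For Petra: deviation gain 15−11 = 4, per-period punishment loss 11−5 = 6. IC gives δ ≥ 4/10 = 2/5.
For Tarn: gain 20, loss 2 per period, so δ ≥ 20/22 = 10/11.
The tighter constraint is Tarn's, so cooperation needs δ ≥ 10/11.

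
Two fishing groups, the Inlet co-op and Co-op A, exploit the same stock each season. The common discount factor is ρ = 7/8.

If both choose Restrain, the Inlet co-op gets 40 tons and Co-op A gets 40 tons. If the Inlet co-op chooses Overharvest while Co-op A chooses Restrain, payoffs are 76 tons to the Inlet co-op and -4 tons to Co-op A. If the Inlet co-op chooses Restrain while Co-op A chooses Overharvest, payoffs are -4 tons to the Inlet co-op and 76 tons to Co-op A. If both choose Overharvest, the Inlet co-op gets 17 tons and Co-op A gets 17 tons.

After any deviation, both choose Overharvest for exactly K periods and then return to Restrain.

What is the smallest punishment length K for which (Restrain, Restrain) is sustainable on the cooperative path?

2

No profitable deviation requires (40−17)(ρ+…+ρ^K) ≥ 76−40, i.e. ρ+…+ρ^K ≥ 36/23 ≈ 1.5652.
With ρ = 7/8, the partial sums are K=1: 0.8750, K=2: 1.6406.
K = 2 is the first length at which the sum reaches 1.5652.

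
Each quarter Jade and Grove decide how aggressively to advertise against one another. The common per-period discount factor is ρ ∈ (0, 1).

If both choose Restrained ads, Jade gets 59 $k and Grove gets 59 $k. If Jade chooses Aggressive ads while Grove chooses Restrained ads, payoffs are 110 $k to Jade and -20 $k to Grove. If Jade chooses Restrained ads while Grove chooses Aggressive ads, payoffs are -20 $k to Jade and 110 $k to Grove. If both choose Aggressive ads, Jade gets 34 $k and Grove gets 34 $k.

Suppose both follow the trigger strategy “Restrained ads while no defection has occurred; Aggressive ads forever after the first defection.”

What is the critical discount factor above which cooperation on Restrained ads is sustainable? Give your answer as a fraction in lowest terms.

Under grim trigger the critical discount factor is (T−C)/(T−P) with T = 110, C = 59, P = 34.
ρ* = (110−59)/(110−34) = 51/76.

51/76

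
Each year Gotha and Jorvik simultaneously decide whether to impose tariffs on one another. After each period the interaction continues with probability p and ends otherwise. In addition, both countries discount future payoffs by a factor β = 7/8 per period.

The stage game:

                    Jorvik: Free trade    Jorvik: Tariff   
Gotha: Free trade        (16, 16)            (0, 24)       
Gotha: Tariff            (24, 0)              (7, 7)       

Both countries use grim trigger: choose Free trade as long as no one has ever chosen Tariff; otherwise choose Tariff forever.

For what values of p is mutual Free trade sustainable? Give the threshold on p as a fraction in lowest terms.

64/119

Expected continuation weight on next period's payoff is β·p = 7/8·p, which plays the role of the discount factor.
Cooperation requires 7/8·p ≥ (24−16)/(24−7) = 8/17, hence p ≥ 64/119.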